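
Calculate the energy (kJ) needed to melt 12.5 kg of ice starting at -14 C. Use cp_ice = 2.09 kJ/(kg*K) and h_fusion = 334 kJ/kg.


Sensible heat = cp * dT = 2.09 * 14 = 29.26 kJ/kg
Total per kg = 29.26 + 334 = 363.26 kJ/kg
Q = m * total = 12.5 * 363.26
Q = 4540.8 kJ

4540.8


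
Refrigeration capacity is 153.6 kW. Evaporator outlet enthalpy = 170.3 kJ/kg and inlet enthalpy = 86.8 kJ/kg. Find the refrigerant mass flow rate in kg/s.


dh = 170.3 - 86.8 = 83.5 kJ/kg
m_dot = Q / dh = 153.6 / 83.5 = 1.8395 kg/s

1.8395


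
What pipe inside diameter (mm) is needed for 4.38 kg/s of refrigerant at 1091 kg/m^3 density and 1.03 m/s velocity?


A = m_dot / (rho * v) = 4.38 / (1091 * 1.03) = 0.003897733441 m^2
d = sqrt(4*A/pi) * 1000
d = 70.4 mm

70.4


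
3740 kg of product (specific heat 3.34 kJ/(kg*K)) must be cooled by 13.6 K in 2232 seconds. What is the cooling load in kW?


Q = m * cp * dT / t
Q = 3740 * 3.34 * 13.6 / 2232
Q = 76.114 kW

76.114


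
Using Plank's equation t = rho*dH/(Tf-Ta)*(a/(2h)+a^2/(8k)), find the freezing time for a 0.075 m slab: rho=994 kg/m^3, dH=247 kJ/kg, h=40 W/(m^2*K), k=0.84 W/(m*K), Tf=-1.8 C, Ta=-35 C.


dT = -1.8 - (-35) = 33.2 K
term1 = a/(2h) = 0.075/(2*40) = 0.0009375
term2 = a^2/(8k) = 0.075^2/(8*0.84) = 0.0008370535714
t = rho*dH*1000/dT * (term1 + term2)
t = 994*247*1000/33.2 * (0.0009375 + 0.0008370535714)
t = 13123 s

13123


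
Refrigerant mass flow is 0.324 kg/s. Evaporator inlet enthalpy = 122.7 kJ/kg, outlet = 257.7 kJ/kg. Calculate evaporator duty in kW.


dh = 257.7 - 122.7 = 135.0 kJ/kg
Q_evap = m_dot * dh = 0.324 * 135.0
Q_evap = 43.74 kW

43.74


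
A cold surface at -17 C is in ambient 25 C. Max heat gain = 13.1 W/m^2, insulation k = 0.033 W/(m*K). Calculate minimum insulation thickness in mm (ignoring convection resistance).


dT = 25 - (-17) = 42 K
thickness = k * dT / q_max * 1000
thickness = 0.033 * 42 / 13.1 * 1000
thickness = 105.8 mm

105.8


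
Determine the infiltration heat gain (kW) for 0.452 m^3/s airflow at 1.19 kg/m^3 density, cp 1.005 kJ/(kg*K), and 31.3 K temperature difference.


Q = V_dot * rho * cp * dT
Q = 0.452 * 1.19 * 1.005 * 31.3
Q = 16.92 kW

16.92


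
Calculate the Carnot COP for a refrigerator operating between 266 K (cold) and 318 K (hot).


dT = 318 - 266 = 52 K
COP_carnot = T_cold / dT = 266 / 52
COP_carnot = 5.115

5.115


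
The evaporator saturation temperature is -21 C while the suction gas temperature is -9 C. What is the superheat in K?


Superheat = T_suction - T_evap
Superheat = -9 - (-21)
Superheat = 12 K

12


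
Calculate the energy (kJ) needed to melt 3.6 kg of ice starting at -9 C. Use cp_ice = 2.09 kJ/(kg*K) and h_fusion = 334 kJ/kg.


Sensible heat = cp * dT = 2.09 * 9 = 18.81 kJ/kg
Total per kg = 18.81 + 334 = 352.81 kJ/kg
Q = m * total = 3.6 * 352.81
Q = 1270.1 kJ

1270.1


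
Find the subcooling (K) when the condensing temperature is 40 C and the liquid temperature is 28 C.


Subcooling = T_cond - T_liquid
Subcooling = 40 - 28
Subcooling = 12 K

12


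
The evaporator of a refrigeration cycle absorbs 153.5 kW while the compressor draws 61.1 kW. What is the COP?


COP = Q_evap / W
COP = 153.5 / 61.1
COP = 2.512

2.512


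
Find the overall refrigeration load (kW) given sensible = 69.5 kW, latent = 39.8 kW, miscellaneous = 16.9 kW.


Q_total = Q_s + Q_l + Q_misc
Q_total = 69.5 + 39.8 + 16.9
Q_total = 126.2 kW

126.2


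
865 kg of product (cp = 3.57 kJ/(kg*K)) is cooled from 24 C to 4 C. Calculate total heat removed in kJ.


dT = 24 - (4) = 20 K
Q = m * cp * dT = 865 * 3.57 * 20
Q = 61761 kJ

61761


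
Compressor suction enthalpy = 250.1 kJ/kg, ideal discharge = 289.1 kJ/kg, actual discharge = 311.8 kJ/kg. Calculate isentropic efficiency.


dh_ideal = 289.1 - 250.1 = 39.0 kJ/kg
dh_actual = 311.8 - 250.1 = 61.7 kJ/kg
eta_s = dh_ideal / dh_actual = 39.0 / 61.7
eta_s = 0.6321

0.6321


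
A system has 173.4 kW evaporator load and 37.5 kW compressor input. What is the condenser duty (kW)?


Q_cond = Q_evap + W
Q_cond = 173.4 + 37.5
Q_cond = 210.9 kW

210.9


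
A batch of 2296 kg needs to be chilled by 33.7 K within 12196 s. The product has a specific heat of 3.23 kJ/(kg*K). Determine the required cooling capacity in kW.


Q = m * cp * dT / t
Q = 2296 * 3.23 * 33.7 / 12196
Q = 20.492 kW

20.492


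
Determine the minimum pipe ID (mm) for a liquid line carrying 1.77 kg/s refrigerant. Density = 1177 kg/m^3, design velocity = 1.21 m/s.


A = m_dot / (rho * v) = 1.77 / (1177 * 1.21) = 0.001242829157 m^2
d = sqrt(4*A/pi) * 1000
d = 39.8 mm

39.8


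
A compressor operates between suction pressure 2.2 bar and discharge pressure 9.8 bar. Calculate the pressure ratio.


PR = P_high / P_low
PR = 9.8 / 2.2
PR = 4.455

4.455


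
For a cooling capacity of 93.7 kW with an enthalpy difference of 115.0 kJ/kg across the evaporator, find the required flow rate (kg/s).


m_dot = Q / dh
m_dot = 93.7 / 115.0
m_dot = 0.8148 kg/s

0.8148


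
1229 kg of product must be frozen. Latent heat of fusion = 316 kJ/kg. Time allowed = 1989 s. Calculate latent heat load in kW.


Q_lat = m * h_fg / t
Q_lat = 1229 * 316 / 1989
Q_lat = 195.26 kW

195.26


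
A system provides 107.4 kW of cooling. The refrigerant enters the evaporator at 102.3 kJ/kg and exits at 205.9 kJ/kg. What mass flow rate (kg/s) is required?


dh = 205.9 - 102.3 = 103.6 kJ/kg
m_dot = Q / dh = 107.4 / 103.6 = 1.0367 kg/s

1.0367


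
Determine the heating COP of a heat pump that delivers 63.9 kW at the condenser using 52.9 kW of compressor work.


COP_hp = Q_cond / W
COP_hp = 63.9 / 52.9
COP_hp = 1.208

1.208


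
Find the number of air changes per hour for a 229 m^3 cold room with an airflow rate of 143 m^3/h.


ACH = flow / volume
ACH = 143 / 229
ACH = 0.624

0.624


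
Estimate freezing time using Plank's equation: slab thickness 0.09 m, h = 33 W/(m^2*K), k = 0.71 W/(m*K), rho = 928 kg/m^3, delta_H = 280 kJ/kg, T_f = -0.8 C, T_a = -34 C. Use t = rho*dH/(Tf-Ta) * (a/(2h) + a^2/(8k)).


dT = -0.8 - (-34) = 33.2 K
term1 = a/(2h) = 0.09/(2*33) = 0.001363636364
term2 = a^2/(8k) = 0.09^2/(8*0.71) = 0.001426056338
t = rho*dH*1000/dT * (term1 + term2)
t = 928*280*1000/33.2 * (0.001363636364 + 0.001426056338)
t = 21834 s

21834


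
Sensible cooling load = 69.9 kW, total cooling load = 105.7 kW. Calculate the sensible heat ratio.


SHR = Q_sensible / Q_total
SHR = 69.9 / 105.7
SHR = 0.661

0.661


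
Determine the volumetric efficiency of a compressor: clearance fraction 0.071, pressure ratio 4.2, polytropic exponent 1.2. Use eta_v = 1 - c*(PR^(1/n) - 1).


PR^(1/n) = 4.2^(1/1.2) = 3.30654478
eta_v = 1 - 0.071 * (3.30654478 - 1)
eta_v = 0.8362

0.8362


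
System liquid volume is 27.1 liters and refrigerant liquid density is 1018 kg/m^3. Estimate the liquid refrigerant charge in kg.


Charge = V * rho / 1000
Charge = 27.1 * 1018 / 1000
Charge = 27.59 kg

27.59


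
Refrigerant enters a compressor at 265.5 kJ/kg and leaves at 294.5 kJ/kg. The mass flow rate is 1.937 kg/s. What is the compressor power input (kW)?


dh = 294.5 - 265.5 = 29.0 kJ/kg
W = m_dot * dh = 1.937 * 29.0 = 56.17 kW

56.17


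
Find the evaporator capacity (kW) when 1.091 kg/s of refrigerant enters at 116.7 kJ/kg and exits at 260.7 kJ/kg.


dh = 260.7 - 116.7 = 144.0 kJ/kg
Q_evap = m_dot * dh = 1.091 * 144.0
Q_evap = 157.1 kW

157.1


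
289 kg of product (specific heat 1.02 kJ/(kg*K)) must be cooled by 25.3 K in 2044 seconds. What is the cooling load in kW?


Q = m * cp * dT / t
Q = 289 * 1.02 * 25.3 / 2044
Q = 3.649 kW

3.649


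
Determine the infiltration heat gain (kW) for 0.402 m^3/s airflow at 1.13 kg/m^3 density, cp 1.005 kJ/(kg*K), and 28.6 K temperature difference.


Q = V_dot * rho * cp * dT
Q = 0.402 * 1.13 * 1.005 * 28.6
Q = 13.057 kW

13.057


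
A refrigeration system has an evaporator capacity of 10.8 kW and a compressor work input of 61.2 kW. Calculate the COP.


COP = Q_evap / W
COP = 10.8 / 61.2
COP = 0.176

0.176


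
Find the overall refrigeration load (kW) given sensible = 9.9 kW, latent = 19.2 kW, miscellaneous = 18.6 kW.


Q_total = Q_s + Q_l + Q_misc
Q_total = 9.9 + 19.2 + 18.6
Q_total = 47.7 kW

47.7


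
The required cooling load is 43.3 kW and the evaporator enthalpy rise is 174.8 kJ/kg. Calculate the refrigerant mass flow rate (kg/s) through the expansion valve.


m_dot = Q / dh
m_dot = 43.3 / 174.8
m_dot = 0.2477 kg/s

0.2477


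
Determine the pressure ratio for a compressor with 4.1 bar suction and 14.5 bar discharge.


PR = P_high / P_low
PR = 14.5 / 4.1
PR = 3.537

3.537


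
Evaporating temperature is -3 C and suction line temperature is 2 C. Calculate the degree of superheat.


Superheat = T_suction - T_evap
Superheat = 2 - (-3)
Superheat = 5 K

5


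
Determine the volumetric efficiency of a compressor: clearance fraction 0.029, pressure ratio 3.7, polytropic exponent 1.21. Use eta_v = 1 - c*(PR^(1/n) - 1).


PR^(1/n) = 3.7^(1/1.21) = 2.94841221
eta_v = 1 - 0.029 * (2.94841221 - 1)
eta_v = 0.9435

0.9435


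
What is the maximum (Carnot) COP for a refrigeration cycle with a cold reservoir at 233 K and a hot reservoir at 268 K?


dT = 268 - 233 = 35 K
COP_carnot = T_cold / dT = 233 / 35
COP_carnot = 6.657

6.657


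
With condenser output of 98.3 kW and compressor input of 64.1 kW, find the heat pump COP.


COP_hp = Q_cond / W
COP_hp = 98.3 / 64.1
COP_hp = 1.534

1.534


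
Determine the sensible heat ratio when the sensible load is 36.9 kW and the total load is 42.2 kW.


SHR = Q_sensible / Q_total
SHR = 36.9 / 42.2
SHR = 0.874

0.874


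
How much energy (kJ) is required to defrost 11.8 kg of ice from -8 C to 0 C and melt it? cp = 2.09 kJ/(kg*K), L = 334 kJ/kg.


Sensible heat = cp * dT = 2.09 * 8 = 16.72 kJ/kg
Total per kg = 16.72 + 334 = 350.72 kJ/kg
Q = m * total = 11.8 * 350.72
Q = 4138.5 kJ

4138.5


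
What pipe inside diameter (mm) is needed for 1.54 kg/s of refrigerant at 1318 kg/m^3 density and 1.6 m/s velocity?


A = m_dot / (rho * v) = 1.54 / (1318 * 1.6) = 0.0007302731411 m^2
d = sqrt(4*A/pi) * 1000
d = 30.5 mm

30.5


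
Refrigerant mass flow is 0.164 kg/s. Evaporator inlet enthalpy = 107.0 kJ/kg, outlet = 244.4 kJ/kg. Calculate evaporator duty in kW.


dh = 244.4 - 107.0 = 137.4 kJ/kg
Q_evap = m_dot * dh = 0.164 * 137.4
Q_evap = 22.53 kW

22.53


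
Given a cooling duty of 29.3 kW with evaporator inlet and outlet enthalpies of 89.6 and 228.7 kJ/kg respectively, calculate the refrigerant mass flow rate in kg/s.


dh = 228.7 - 89.6 = 139.1 kJ/kg
m_dot = Q / dh = 29.3 / 139.1 = 0.2106 kg/s

0.2106


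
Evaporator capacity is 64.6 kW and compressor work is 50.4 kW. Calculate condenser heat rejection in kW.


Q_cond = Q_evap + W
Q_cond = 64.6 + 50.4
Q_cond = 115.0 kW

115.0


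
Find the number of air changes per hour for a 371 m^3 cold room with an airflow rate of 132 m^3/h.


ACH = flow / volume
ACH = 132 / 371
ACH = 0.356

0.356


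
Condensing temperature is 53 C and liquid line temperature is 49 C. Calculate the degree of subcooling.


Subcooling = T_cond - T_liquid
Subcooling = 53 - 49
Subcooling = 4 K

4


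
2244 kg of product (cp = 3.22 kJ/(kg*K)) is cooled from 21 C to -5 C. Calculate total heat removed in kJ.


dT = 21 - (-5) = 26 K
Q = m * cp * dT = 2244 * 3.22 * 26
Q = 187868 kJ

187868


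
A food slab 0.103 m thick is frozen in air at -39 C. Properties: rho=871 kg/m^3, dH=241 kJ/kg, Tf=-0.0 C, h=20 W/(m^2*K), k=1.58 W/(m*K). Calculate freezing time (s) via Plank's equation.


dT = -0.0 - (-39) = 39.0 K
term1 = a/(2h) = 0.103/(2*20) = 0.002575
term2 = a^2/(8k) = 0.103^2/(8*1.58) = 0.0008393196203
t = rho*dH*1000/dT * (term1 + term2)
t = 871*241*1000/39.0 * (0.002575 + 0.0008393196203)
t = 18377 s

18377


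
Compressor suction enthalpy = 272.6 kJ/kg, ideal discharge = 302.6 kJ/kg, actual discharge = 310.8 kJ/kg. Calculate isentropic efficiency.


dh_ideal = 302.6 - 272.6 = 30.0 kJ/kg
dh_actual = 310.8 - 272.6 = 38.2 kJ/kg
eta_s = dh_ideal / dh_actual = 30.0 / 38.2
eta_s = 0.7853

0.7853


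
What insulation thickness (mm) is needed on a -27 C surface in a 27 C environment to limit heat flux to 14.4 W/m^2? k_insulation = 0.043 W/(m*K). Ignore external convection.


dT = 27 - (-27) = 54 K
thickness = k * dT / q_max * 1000
thickness = 0.043 * 54 / 14.4 * 1000
thickness = 161.3 mm

161.3


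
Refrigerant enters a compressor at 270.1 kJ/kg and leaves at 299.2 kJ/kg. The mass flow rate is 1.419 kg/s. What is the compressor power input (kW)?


dh = 299.2 - 270.1 = 29.1 kJ/kg
W = m_dot * dh = 1.419 * 29.1 = 41.29 kW

41.29


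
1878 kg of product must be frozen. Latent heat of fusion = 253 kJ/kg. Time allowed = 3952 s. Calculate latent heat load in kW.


Q_lat = m * h_fg / t
Q_lat = 1878 * 253 / 3952
Q_lat = 120.23 kW

120.23


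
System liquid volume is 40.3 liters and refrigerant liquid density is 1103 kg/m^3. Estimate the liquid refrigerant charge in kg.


Charge = V * rho / 1000
Charge = 40.3 * 1103 / 1000
Charge = 44.45 kg

44.45


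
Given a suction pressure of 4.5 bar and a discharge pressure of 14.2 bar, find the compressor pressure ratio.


PR = P_high / P_low
PR = 14.2 / 4.5
PR = 3.156

3.156


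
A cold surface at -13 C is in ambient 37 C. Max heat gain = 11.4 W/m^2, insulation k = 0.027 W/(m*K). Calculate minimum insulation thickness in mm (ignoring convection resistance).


dT = 37 - (-13) = 50 K
thickness = k * dT / q_max * 1000
thickness = 0.027 * 50 / 11.4 * 1000
thickness = 118.4 mm

118.4


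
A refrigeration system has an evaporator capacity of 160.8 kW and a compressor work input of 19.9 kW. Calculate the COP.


COP = Q_evap / W
COP = 160.8 / 19.9
COP = 8.08

8.08


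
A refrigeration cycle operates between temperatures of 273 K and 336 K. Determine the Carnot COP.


dT = 336 - 273 = 63 K
COP_carnot = T_cold / dT = 273 / 63
COP_carnot = 4.333

4.333


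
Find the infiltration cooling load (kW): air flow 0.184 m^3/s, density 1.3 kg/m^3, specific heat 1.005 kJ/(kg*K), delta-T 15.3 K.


Q = V_dot * rho * cp * dT
Q = 0.184 * 1.3 * 1.005 * 15.3
Q = 3.678 kW

3.678


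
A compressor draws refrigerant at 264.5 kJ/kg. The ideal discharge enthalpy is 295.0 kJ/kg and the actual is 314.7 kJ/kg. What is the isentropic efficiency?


dh_ideal = 295.0 - 264.5 = 30.5 kJ/kg
dh_actual = 314.7 - 264.5 = 50.2 kJ/kg
eta_s = dh_ideal / dh_actual = 30.5 / 50.2
eta_s = 0.6076

0.6076


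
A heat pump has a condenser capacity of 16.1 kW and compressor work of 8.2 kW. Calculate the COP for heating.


COP_hp = Q_cond / W
COP_hp = 16.1 / 8.2
COP_hp = 1.963

1.963


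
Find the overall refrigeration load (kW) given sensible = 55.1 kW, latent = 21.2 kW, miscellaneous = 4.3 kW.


Q_total = Q_s + Q_l + Q_misc
Q_total = 55.1 + 21.2 + 4.3
Q_total = 80.6 kW

80.6


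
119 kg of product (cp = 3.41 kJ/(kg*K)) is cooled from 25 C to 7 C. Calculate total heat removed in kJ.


dT = 25 - (7) = 18 K
Q = m * cp * dT = 119 * 3.41 * 18
Q = 7304 kJ

7304


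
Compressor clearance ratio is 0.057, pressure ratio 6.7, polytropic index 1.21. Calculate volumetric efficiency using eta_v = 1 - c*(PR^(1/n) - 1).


PR^(1/n) = 6.7^(1/1.21) = 4.81622146
eta_v = 1 - 0.057 * (4.81622146 - 1)
eta_v = 0.7825

0.7825


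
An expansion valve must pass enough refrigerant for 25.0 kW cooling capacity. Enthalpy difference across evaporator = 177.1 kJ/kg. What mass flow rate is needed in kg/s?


m_dot = Q / dh
m_dot = 25.0 / 177.1
m_dot = 0.1412 kg/s

0.1412


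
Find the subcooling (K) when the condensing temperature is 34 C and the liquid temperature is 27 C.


Subcooling = T_cond - T_liquid
Subcooling = 34 - 27
Subcooling = 7 K

7


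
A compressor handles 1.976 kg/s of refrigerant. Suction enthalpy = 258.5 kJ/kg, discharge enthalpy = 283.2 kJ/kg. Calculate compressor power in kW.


dh = 283.2 - 258.5 = 24.7 kJ/kg
W = m_dot * dh = 1.976 * 24.7 = 48.81 kW

48.81


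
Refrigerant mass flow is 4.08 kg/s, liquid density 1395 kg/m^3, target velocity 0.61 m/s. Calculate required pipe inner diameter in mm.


A = m_dot / (rho * v) = 4.08 / (1395 * 0.61) = 0.004794641283 m^2
d = sqrt(4*A/pi) * 1000
d = 78.1 mm

78.1


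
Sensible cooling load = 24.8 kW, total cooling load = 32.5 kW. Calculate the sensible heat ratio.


SHR = Q_sensible / Q_total
SHR = 24.8 / 32.5
SHR = 0.763

0.763


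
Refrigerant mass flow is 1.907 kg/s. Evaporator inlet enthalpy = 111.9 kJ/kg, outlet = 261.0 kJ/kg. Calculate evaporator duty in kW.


dh = 261.0 - 111.9 = 149.1 kJ/kg
Q_evap = m_dot * dh = 1.907 * 149.1
Q_evap = 284.33 kW

284.33


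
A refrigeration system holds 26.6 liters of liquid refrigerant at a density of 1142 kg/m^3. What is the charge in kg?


Charge = V * rho / 1000
Charge = 26.6 * 1142 / 1000
Charge = 30.38 kg

30.38


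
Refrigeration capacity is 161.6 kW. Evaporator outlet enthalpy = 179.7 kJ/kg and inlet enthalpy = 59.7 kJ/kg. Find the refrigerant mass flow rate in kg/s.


dh = 179.7 - 59.7 = 120.0 kJ/kg
m_dot = Q / dh = 161.6 / 120.0 = 1.3467 kg/s

1.3467


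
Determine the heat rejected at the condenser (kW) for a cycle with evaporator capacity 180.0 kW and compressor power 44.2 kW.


Q_cond = Q_evap + W
Q_cond = 180.0 + 44.2
Q_cond = 224.2 kW

224.2


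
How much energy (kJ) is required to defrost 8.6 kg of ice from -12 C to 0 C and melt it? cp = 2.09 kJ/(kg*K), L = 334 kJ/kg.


Sensible heat = cp * dT = 2.09 * 12 = 25.08 kJ/kg
Total per kg = 25.08 + 334 = 359.08 kJ/kg
Q = m * total = 8.6 * 359.08
Q = 3088.1 kJ

3088.1


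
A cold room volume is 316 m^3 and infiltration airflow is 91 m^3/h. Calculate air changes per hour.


ACH = flow / volume
ACH = 91 / 316
ACH = 0.288

0.288


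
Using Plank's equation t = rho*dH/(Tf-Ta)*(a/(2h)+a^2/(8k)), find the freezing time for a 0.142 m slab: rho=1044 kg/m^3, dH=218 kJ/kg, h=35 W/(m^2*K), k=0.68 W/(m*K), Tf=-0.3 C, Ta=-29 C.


dT = -0.3 - (-29) = 28.7 K
term1 = a/(2h) = 0.142/(2*35) = 0.002028571429
term2 = a^2/(8k) = 0.142^2/(8*0.68) = 0.003706617647
t = rho*dH*1000/dT * (term1 + term2)
t = 1044*218*1000/28.7 * (0.002028571429 + 0.003706617647)
t = 45480 s

45480


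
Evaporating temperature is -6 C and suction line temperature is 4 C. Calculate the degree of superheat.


Superheat = T_suction - T_evap
Superheat = 4 - (-6)
Superheat = 10 K

10


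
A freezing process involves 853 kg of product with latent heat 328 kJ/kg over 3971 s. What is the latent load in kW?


Q_lat = m * h_fg / t
Q_lat = 853 * 328 / 3971
Q_lat = 70.46 kW

70.46


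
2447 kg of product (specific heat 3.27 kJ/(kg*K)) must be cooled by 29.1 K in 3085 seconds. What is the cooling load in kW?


Q = m * cp * dT / t
Q = 2447 * 3.27 * 29.1 / 3085
Q = 75.478 kW

75.478


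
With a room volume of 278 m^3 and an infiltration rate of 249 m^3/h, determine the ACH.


ACH = flow / volume
ACH = 249 / 278
ACH = 0.896

0.896


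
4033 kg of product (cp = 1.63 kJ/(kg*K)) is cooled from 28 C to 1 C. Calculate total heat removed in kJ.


dT = 28 - (1) = 27 K
Q = m * cp * dT = 4033 * 1.63 * 27
Q = 177492 kJ

177492


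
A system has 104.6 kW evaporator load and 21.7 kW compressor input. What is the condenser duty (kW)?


Q_cond = Q_evap + W
Q_cond = 104.6 + 21.7
Q_cond = 126.3 kW

126.3


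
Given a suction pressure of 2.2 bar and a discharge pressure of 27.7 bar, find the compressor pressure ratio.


PR = P_high / P_low
PR = 27.7 / 2.2
PR = 12.591

12.591


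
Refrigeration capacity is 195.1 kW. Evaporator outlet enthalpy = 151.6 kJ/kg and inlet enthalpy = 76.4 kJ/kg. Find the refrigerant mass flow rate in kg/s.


dh = 151.6 - 76.4 = 75.2 kJ/kg
m_dot = Q / dh = 195.1 / 75.2 = 2.5944 kg/s

2.5944


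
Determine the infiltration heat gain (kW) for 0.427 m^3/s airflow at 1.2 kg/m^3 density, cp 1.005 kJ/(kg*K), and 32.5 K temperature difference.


Q = V_dot * rho * cp * dT
Q = 0.427 * 1.2 * 1.005 * 32.5
Q = 16.736 kW

16.736


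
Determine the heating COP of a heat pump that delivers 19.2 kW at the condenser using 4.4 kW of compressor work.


COP_hp = Q_cond / W
COP_hp = 19.2 / 4.4
COP_hp = 4.364

4.364


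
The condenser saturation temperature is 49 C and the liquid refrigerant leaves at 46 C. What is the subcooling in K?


Subcooling = T_cond - T_liquid
Subcooling = 49 - 46
Subcooling = 3 K

3


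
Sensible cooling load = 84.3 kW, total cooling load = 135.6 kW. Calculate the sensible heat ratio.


SHR = Q_sensible / Q_total
SHR = 84.3 / 135.6
SHR = 0.622

0.622


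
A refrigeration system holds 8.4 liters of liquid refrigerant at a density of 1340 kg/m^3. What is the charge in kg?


Charge = V * rho / 1000
Charge = 8.4 * 1340 / 1000
Charge = 11.26 kg

11.26


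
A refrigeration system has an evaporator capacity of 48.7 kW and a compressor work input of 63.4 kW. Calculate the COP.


COP = Q_evap / W
COP = 48.7 / 63.4
COP = 0.768

0.768


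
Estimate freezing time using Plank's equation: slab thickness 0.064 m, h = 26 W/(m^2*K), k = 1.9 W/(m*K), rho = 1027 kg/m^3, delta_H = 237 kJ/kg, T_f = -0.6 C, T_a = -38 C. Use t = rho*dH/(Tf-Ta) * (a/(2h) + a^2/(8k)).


dT = -0.6 - (-38) = 37.4 K
term1 = a/(2h) = 0.064/(2*26) = 0.001230769231
term2 = a^2/(8k) = 0.064^2/(8*1.9) = 0.0002694736842
t = rho*dH*1000/dT * (term1 + term2)
t = 1027*237*1000/37.4 * (0.001230769231 + 0.0002694736842)
t = 9764 s

9764


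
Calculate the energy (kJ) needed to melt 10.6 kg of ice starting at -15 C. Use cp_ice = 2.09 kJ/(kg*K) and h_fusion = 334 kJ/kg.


Sensible heat = cp * dT = 2.09 * 15 = 31.35 kJ/kg
Total per kg = 31.35 + 334 = 365.35 kJ/kg
Q = m * total = 10.6 * 365.35
Q = 3872.7 kJ

3872.7


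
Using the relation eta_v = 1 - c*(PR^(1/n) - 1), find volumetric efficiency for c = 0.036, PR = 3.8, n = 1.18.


PR^(1/n) = 3.8^(1/1.18) = 3.09985965
eta_v = 1 - 0.036 * (3.09985965 - 1)
eta_v = 0.9244

0.9244


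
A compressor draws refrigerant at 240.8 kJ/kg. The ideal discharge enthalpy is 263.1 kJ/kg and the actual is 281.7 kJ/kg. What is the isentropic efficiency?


dh_ideal = 263.1 - 240.8 = 22.3 kJ/kg
dh_actual = 281.7 - 240.8 = 40.9 kJ/kg
eta_s = dh_ideal / dh_actual = 22.3 / 40.9
eta_s = 0.5452

0.5452


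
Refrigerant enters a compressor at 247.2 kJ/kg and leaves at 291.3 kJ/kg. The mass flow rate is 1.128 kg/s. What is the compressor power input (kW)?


dh = 291.3 - 247.2 = 44.1 kJ/kg
W = m_dot * dh = 1.128 * 44.1 = 49.74 kW

49.74


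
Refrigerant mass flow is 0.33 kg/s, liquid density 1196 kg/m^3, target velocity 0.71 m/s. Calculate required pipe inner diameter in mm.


A = m_dot / (rho * v) = 0.33 / (1196 * 0.71) = 0.0003886193415 m^2
d = sqrt(4*A/pi) * 1000
d = 22.2 mm

22.2


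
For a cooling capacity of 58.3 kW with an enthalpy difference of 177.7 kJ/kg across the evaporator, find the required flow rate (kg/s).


m_dot = Q / dh
m_dot = 58.3 / 177.7
m_dot = 0.3281 kg/s

0.3281


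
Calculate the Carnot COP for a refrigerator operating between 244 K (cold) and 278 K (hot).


dT = 278 - 244 = 34 K
COP_carnot = T_cold / dT = 244 / 34
COP_carnot = 7.176

7.176


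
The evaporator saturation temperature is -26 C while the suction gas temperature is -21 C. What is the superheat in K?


Superheat = T_suction - T_evap
Superheat = -21 - (-26)
Superheat = 5 K

5


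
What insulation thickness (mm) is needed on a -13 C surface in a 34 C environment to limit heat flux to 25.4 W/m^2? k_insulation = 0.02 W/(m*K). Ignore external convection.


dT = 34 - (-13) = 47 K
thickness = k * dT / q_max * 1000
thickness = 0.02 * 47 / 25.4 * 1000
thickness = 37.0 mm

37.0


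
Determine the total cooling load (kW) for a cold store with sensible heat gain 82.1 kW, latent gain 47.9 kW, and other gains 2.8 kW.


Q_total = Q_s + Q_l + Q_misc
Q_total = 82.1 + 47.9 + 2.8
Q_total = 132.8 kW

132.8


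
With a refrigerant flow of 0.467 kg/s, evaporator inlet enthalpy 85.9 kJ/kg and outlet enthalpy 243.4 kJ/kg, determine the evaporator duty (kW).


dh = 243.4 - 85.9 = 157.5 kJ/kg
Q_evap = m_dot * dh = 0.467 * 157.5
Q_evap = 73.55 kW

73.55


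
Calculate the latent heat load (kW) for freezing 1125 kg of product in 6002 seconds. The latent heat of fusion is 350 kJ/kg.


Q_lat = m * h_fg / t
Q_lat = 1125 * 350 / 6002
Q_lat = 65.6 kW

65.6


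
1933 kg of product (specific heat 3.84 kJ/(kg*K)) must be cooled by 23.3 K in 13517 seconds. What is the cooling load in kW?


Q = m * cp * dT / t
Q = 1933 * 3.84 * 23.3 / 13517
Q = 12.795 kW

12.795


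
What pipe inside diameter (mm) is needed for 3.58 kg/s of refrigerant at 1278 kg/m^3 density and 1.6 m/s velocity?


A = m_dot / (rho * v) = 3.58 / (1278 * 1.6) = 0.001750782473 m^2
d = sqrt(4*A/pi) * 1000
d = 47.2 mm

47.2


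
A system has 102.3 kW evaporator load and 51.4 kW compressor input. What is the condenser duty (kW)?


Q_cond = Q_evap + W
Q_cond = 102.3 + 51.4
Q_cond = 153.7 kW

153.7


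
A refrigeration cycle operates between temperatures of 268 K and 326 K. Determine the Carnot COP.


dT = 326 - 268 = 58 K
COP_carnot = T_cold / dT = 268 / 58
COP_carnot = 4.621

4.621


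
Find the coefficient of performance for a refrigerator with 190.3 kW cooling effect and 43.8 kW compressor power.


COP = Q_evap / W
COP = 190.3 / 43.8
COP = 4.345

4.345


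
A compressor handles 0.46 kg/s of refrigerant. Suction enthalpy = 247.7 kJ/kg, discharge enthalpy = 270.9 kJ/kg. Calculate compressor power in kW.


dh = 270.9 - 247.7 = 23.2 kJ/kg
W = m_dot * dh = 0.46 * 23.2 = 10.67 kW

10.67


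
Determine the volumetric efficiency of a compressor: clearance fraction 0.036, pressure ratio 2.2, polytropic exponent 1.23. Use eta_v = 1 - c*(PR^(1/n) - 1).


PR^(1/n) = 2.2^(1/1.23) = 1.89842054
eta_v = 1 - 0.036 * (1.89842054 - 1)
eta_v = 0.9677

0.9677


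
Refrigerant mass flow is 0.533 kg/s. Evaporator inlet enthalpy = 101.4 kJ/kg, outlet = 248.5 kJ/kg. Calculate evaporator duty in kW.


dh = 248.5 - 101.4 = 147.1 kJ/kg
Q_evap = m_dot * dh = 0.533 * 147.1
Q_evap = 78.4 kW

78.4


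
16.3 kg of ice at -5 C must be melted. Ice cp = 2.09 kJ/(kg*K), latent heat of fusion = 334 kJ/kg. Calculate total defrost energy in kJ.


Sensible heat = cp * dT = 2.09 * 5 = 10.45 kJ/kg
Total per kg = 10.45 + 334 = 344.45 kJ/kg
Q = m * total = 16.3 * 344.45
Q = 5614.5 kJ

5614.5


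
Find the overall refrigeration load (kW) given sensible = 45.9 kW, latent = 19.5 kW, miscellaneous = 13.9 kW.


Q_total = Q_s + Q_l + Q_misc
Q_total = 45.9 + 19.5 + 13.9
Q_total = 79.3 kW

79.3


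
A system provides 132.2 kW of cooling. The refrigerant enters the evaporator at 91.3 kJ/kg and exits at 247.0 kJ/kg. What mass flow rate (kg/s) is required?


dh = 247.0 - 91.3 = 155.7 kJ/kg
m_dot = Q / dh = 132.2 / 155.7 = 0.8491 kg/s

0.8491


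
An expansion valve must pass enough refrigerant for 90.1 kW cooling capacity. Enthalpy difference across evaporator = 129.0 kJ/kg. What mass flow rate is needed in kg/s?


m_dot = Q / dh
m_dot = 90.1 / 129.0
m_dot = 0.6984 kg/s

0.6984


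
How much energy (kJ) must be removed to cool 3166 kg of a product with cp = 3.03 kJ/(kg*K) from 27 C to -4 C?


dT = 27 - (-4) = 31 K
Q = m * cp * dT = 3166 * 3.03 * 31
Q = 297382 kJ

297382


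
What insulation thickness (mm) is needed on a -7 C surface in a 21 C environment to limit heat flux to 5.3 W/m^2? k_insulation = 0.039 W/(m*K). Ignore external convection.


dT = 21 - (-7) = 28 K
thickness = k * dT / q_max * 1000
thickness = 0.039 * 28 / 5.3 * 1000
thickness = 206.0 mm

206.0


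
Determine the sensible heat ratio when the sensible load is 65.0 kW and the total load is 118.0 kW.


SHR = Q_sensible / Q_total
SHR = 65.0 / 118.0
SHR = 0.551

0.551


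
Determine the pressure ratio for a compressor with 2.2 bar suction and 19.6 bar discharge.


PR = P_high / P_low
PR = 19.6 / 2.2
PR = 8.909

8.909


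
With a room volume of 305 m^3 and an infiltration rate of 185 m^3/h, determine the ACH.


ACH = flow / volume
ACH = 185 / 305
ACH = 0.607

0.607


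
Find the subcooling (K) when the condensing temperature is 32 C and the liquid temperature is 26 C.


Subcooling = T_cond - T_liquid
Subcooling = 32 - 26
Subcooling = 6 K

6


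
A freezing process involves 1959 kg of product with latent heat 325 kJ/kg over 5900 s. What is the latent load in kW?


Q_lat = m * h_fg / t
Q_lat = 1959 * 325 / 5900
Q_lat = 107.91 kW

107.91


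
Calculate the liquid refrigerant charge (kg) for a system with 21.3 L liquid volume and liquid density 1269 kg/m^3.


Charge = V * rho / 1000
Charge = 21.3 * 1269 / 1000
Charge = 27.03 kg

27.03


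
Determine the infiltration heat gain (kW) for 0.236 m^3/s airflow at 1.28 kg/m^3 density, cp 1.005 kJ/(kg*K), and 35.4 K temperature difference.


Q = V_dot * rho * cp * dT
Q = 0.236 * 1.28 * 1.005 * 35.4
Q = 10.747 kW

10.747


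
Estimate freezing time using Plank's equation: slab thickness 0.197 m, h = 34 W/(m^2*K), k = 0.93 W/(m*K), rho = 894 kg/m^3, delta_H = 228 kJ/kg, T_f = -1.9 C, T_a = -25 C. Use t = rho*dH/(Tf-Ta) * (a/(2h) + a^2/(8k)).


dT = -1.9 - (-25) = 23.1 K
term1 = a/(2h) = 0.197/(2*34) = 0.002897058824
term2 = a^2/(8k) = 0.197^2/(8*0.93) = 0.005216263441
t = rho*dH*1000/dT * (term1 + term2)
t = 894*228*1000/23.1 * (0.002897058824 + 0.005216263441)
t = 71591 s

71591


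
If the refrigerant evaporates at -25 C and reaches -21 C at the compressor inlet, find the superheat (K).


Superheat = T_suction - T_evap
Superheat = -21 - (-25)
Superheat = 4 K

4


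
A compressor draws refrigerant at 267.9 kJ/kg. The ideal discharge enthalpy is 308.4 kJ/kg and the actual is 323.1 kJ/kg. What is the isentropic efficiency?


dh_ideal = 308.4 - 267.9 = 40.5 kJ/kg
dh_actual = 323.1 - 267.9 = 55.2 kJ/kg
eta_s = dh_ideal / dh_actual = 40.5 / 55.2
eta_s = 0.7337

0.7337


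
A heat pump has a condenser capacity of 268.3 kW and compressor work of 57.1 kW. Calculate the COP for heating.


COP_hp = Q_cond / W
COP_hp = 268.3 / 57.1
COP_hp = 4.699

4.699


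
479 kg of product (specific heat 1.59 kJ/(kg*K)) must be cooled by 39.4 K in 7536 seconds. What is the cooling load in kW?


Q = m * cp * dT / t
Q = 479 * 1.59 * 39.4 / 7536
Q = 3.982 kW

3.982


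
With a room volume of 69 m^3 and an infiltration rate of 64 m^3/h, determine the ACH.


ACH = flow / volume
ACH = 64 / 69
ACH = 0.928

0.928


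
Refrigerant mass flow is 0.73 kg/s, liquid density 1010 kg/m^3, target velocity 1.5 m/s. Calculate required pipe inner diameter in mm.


A = m_dot / (rho * v) = 0.73 / (1010 * 1.5) = 0.0004818481848 m^2
d = sqrt(4*A/pi) * 1000
d = 24.8 mm

24.8


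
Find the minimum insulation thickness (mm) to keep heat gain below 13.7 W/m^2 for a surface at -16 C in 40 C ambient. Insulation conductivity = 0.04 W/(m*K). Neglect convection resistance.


dT = 40 - (-16) = 56 K
thickness = k * dT / q_max * 1000
thickness = 0.04 * 56 / 13.7 * 1000
thickness = 163.5 mm

163.5


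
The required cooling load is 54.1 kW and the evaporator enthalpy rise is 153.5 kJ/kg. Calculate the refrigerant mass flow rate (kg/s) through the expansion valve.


m_dot = Q / dh
m_dot = 54.1 / 153.5
m_dot = 0.3524 kg/s

0.3524


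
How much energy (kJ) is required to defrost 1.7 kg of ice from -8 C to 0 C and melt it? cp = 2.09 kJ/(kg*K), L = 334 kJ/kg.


Sensible heat = cp * dT = 2.09 * 8 = 16.72 kJ/kg
Total per kg = 16.72 + 334 = 350.72 kJ/kg
Q = m * total = 1.7 * 350.72
Q = 596.2 kJ

596.2


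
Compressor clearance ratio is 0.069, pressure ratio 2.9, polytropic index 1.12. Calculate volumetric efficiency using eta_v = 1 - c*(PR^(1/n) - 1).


PR^(1/n) = 2.9^(1/1.12) = 2.58735104
eta_v = 1 - 0.069 * (2.58735104 - 1)
eta_v = 0.8905

0.8905


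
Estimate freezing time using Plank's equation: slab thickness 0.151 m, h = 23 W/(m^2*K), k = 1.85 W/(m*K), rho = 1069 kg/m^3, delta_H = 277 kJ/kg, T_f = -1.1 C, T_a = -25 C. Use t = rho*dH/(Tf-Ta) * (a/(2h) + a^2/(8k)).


dT = -1.1 - (-25) = 23.9 K
term1 = a/(2h) = 0.151/(2*23) = 0.003282608696
term2 = a^2/(8k) = 0.151^2/(8*1.85) = 0.001540608108
t = rho*dH*1000/dT * (term1 + term2)
t = 1069*277*1000/23.9 * (0.003282608696 + 0.001540608108)
t = 59758 s

59758


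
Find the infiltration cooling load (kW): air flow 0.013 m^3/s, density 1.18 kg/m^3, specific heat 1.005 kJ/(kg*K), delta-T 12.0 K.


Q = V_dot * rho * cp * dT
Q = 0.013 * 1.18 * 1.005 * 12.0
Q = 0.185 kW

0.185


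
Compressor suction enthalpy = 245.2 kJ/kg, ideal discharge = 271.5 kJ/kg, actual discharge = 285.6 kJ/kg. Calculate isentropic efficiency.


dh_ideal = 271.5 - 245.2 = 26.3 kJ/kg
dh_actual = 285.6 - 245.2 = 40.4 kJ/kg
eta_s = dh_ideal / dh_actual = 26.3 / 40.4
eta_s = 0.651

0.651


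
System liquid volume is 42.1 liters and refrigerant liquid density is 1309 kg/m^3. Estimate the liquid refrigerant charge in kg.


Charge = V * rho / 1000
Charge = 42.1 * 1309 / 1000
Charge = 55.11 kg

55.11


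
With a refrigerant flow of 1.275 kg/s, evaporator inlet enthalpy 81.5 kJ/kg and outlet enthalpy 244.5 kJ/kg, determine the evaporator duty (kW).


dh = 244.5 - 81.5 = 163.0 kJ/kg
Q_evap = m_dot * dh = 1.275 * 163.0
Q_evap = 207.83 kW

207.83


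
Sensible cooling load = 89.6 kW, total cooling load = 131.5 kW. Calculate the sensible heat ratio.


SHR = Q_sensible / Q_total
SHR = 89.6 / 131.5
SHR = 0.681

0.681


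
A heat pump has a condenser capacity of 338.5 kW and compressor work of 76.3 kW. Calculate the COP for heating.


COP_hp = Q_cond / W
COP_hp = 338.5 / 76.3
COP_hp = 4.436

4.436


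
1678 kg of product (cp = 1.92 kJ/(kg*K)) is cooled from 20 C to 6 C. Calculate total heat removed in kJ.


dT = 20 - (6) = 14 K
Q = m * cp * dT = 1678 * 1.92 * 14
Q = 45105 kJ

45105


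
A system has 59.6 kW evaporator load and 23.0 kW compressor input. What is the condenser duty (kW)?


Q_cond = Q_evap + W
Q_cond = 59.6 + 23.0
Q_cond = 82.6 kW

82.6


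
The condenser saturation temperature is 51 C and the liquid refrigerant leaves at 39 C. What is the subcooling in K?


Subcooling = T_cond - T_liquid
Subcooling = 51 - 39
Subcooling = 12 K

12


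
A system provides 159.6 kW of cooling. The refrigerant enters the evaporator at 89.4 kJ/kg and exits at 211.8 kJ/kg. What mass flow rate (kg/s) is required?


dh = 211.8 - 89.4 = 122.4 kJ/kg
m_dot = Q / dh = 159.6 / 122.4 = 1.3039 kg/s

1.3039


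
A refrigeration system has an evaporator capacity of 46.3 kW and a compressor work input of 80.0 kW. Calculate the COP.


COP = Q_evap / W
COP = 46.3 / 80.0
COP = 0.579

0.579


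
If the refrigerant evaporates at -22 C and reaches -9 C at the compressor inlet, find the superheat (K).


Superheat = T_suction - T_evap
Superheat = -9 - (-22)
Superheat = 13 K

13


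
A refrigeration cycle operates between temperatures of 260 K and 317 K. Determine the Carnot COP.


dT = 317 - 260 = 57 K
COP_carnot = T_cold / dT = 260 / 57
COP_carnot = 4.561

4.561


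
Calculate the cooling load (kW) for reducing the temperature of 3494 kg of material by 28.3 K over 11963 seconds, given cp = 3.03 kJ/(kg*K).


Q = m * cp * dT / t
Q = 3494 * 3.03 * 28.3 / 11963
Q = 25.044 kW

25.044


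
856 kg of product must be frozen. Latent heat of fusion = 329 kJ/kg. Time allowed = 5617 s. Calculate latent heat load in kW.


Q_lat = m * h_fg / t
Q_lat = 856 * 329 / 5617
Q_lat = 50.14 kW

50.14


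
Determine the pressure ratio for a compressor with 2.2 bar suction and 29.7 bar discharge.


PR = P_high / P_low
PR = 29.7 / 2.2
PR = 13.5

13.5


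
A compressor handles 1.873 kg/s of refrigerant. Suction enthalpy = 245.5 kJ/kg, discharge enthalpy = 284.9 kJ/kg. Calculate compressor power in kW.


dh = 284.9 - 245.5 = 39.4 kJ/kg
W = m_dot * dh = 1.873 * 39.4 = 73.8 kW

73.8


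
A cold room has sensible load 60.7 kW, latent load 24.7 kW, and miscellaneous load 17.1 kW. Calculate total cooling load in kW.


Q_total = Q_s + Q_l + Q_misc
Q_total = 60.7 + 24.7 + 17.1
Q_total = 102.5 kW

102.5


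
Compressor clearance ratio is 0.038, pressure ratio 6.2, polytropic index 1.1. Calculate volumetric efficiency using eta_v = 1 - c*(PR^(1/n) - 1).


PR^(1/n) = 6.2^(1/1.1) = 5.2523793
eta_v = 1 - 0.038 * (5.2523793 - 1)
eta_v = 0.8384

0.8384


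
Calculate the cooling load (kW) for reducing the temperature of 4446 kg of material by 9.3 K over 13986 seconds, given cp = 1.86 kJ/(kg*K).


Q = m * cp * dT / t
Q = 4446 * 1.86 * 9.3 / 13986
Q = 5.499 kW

5.499


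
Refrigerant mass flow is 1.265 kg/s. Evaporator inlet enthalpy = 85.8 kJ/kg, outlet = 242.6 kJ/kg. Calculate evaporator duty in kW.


dh = 242.6 - 85.8 = 156.8 kJ/kg
Q_evap = m_dot * dh = 1.265 * 156.8
Q_evap = 198.35 kW

198.35


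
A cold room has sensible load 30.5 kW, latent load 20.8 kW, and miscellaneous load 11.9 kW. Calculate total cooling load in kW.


Q_total = Q_s + Q_l + Q_misc
Q_total = 30.5 + 20.8 + 11.9
Q_total = 63.2 kW

63.2


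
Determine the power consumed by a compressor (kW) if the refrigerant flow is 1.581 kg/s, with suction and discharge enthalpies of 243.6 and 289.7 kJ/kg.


dh = 289.7 - 243.6 = 46.1 kJ/kg
W = m_dot * dh = 1.581 * 46.1 = 72.88 kW

72.88


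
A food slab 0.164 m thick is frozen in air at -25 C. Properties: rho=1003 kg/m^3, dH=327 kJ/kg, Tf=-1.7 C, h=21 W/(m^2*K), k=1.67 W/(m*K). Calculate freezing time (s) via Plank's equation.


dT = -1.7 - (-25) = 23.3 K
term1 = a/(2h) = 0.164/(2*21) = 0.003904761905
term2 = a^2/(8k) = 0.164^2/(8*1.67) = 0.002013173653
t = rho*dH*1000/dT * (term1 + term2)
t = 1003*327*1000/23.3 * (0.003904761905 + 0.002013173653)
t = 83303 s

83303


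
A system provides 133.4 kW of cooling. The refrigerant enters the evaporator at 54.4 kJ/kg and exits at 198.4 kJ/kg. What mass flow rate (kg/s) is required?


dh = 198.4 - 54.4 = 144.0 kJ/kg
m_dot = Q / dh = 133.4 / 144.0 = 0.9264 kg/s

0.9264


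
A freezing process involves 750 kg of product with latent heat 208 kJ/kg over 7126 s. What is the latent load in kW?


Q_lat = m * h_fg / t
Q_lat = 750 * 208 / 7126
Q_lat = 21.89 kW

21.89


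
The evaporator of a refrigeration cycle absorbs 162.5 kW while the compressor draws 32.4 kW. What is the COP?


COP = Q_evap / W
COP = 162.5 / 32.4
COP = 5.015

5.015


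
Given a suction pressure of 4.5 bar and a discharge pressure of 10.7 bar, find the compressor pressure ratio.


PR = P_high / P_low
PR = 10.7 / 4.5
PR = 2.378

2.378


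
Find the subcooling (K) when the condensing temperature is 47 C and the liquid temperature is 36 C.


Subcooling = T_cond - T_liquid
Subcooling = 47 - 36
Subcooling = 11 K

11


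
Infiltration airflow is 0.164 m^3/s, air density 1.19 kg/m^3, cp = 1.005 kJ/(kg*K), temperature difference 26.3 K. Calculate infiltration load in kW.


Q = V_dot * rho * cp * dT
Q = 0.164 * 1.19 * 1.005 * 26.3
Q = 5.158 kW

5.158


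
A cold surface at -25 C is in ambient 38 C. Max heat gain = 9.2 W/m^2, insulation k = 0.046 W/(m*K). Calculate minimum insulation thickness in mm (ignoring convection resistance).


dT = 38 - (-25) = 63 K
thickness = k * dT / q_max * 1000
thickness = 0.046 * 63 / 9.2 * 1000
thickness = 315.0 mm

315.0


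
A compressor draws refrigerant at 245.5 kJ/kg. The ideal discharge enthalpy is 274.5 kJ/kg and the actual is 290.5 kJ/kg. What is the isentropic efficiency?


dh_ideal = 274.5 - 245.5 = 29.0 kJ/kg
dh_actual = 290.5 - 245.5 = 45.0 kJ/kg
eta_s = dh_ideal / dh_actual = 29.0 / 45.0
eta_s = 0.6444

0.6444


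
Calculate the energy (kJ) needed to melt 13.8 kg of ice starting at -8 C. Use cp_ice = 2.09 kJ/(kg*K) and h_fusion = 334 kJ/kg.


Sensible heat = cp * dT = 2.09 * 8 = 16.72 kJ/kg
Total per kg = 16.72 + 334 = 350.72 kJ/kg
Q = m * total = 13.8 * 350.72
Q = 4839.9 kJ

4839.9
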